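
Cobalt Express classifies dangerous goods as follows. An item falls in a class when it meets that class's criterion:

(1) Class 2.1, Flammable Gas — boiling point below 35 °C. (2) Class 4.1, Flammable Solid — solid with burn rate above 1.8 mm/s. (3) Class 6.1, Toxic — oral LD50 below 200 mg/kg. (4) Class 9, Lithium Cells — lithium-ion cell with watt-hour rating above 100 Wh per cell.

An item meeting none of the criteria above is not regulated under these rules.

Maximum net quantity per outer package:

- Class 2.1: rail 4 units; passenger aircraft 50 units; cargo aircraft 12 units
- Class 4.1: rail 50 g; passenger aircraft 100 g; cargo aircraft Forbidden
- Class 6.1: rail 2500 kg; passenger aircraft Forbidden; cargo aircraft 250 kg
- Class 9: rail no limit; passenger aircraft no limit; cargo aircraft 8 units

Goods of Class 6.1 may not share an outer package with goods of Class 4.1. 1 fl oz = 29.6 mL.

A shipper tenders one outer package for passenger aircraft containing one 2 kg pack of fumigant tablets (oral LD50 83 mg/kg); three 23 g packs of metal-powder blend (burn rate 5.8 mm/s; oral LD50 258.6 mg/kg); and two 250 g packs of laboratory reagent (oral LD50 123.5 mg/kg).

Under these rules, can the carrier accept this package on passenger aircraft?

No

Oral LD50 83 mg/kg meets the Class 6.1 criterion (Toxic), so the fumigant tablets are Class 6.1.
With burn rate 5.8 mm/s (> 1.8 mm/s), the metal-powder blend falls in Class 4.1.
With oral LD50 123.5 mg/kg (< 200 mg/kg), the laboratory reagent falls in Class 6.1.
Total Class 6.1: 2 kg + (two 250 g packs = 500 g) = 2.5 kg.
By passenger aircraft, Class 6.1 is Forbidden regardless of quantity.
Class 4.1 quantity: three 23 g packs = 69 g.
69 g ≤ 100 g (passenger aircraft limit, Class 4.1) — within limit.
Class 6.1 and Class 4.1 may not share an outer package.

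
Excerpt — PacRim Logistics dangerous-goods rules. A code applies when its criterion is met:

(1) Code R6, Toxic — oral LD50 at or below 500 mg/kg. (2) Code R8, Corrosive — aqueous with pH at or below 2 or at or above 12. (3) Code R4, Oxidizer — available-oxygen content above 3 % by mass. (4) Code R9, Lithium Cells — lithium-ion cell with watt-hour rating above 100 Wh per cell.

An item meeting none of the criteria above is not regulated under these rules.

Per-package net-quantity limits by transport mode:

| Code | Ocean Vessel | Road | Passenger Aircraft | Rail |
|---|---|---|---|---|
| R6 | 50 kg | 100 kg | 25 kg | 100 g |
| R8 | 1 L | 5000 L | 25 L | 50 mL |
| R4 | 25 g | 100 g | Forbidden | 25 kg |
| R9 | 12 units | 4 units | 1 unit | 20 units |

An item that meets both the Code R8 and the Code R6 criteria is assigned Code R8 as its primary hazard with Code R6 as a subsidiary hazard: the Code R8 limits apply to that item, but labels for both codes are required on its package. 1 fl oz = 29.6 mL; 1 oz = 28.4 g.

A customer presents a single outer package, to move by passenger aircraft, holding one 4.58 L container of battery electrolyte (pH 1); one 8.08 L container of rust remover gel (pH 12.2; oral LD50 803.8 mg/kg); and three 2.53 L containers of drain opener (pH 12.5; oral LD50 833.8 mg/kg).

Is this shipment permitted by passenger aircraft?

The battery electrolyte has pH 1, which is ≤ 2, so it is Code R8 (Corrosive).
Rust remover gel: pH 12.2 ≥ 12 → Code R8 (Corrosive).
With pH 12.5 (≥ 12), the drain opener falls in Code R8.
Code R8 net quantity: 4.58 L + 8.08 L + (three 2.53 L containers = 7.59 L) = 20.25 L.
20.25 L is within the passenger aircraft limit of 25 L for Code R8.

Yes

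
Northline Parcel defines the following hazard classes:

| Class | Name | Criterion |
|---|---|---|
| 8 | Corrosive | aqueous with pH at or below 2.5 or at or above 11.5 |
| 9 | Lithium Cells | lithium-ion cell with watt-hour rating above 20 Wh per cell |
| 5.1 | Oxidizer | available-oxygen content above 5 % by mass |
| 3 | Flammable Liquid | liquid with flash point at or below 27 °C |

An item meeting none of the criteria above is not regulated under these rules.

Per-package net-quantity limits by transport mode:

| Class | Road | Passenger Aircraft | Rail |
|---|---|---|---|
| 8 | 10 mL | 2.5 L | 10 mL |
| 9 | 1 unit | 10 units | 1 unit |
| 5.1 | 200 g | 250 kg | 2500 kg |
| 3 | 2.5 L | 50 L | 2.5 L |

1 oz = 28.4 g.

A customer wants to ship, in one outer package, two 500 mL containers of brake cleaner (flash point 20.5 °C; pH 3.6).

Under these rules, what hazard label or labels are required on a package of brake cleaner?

Class 3

Flash point 20.5 °C meets the Class 3 criterion (Flammable Liquid), so the brake cleaner is Class 3.
Only the Class 3 label is required.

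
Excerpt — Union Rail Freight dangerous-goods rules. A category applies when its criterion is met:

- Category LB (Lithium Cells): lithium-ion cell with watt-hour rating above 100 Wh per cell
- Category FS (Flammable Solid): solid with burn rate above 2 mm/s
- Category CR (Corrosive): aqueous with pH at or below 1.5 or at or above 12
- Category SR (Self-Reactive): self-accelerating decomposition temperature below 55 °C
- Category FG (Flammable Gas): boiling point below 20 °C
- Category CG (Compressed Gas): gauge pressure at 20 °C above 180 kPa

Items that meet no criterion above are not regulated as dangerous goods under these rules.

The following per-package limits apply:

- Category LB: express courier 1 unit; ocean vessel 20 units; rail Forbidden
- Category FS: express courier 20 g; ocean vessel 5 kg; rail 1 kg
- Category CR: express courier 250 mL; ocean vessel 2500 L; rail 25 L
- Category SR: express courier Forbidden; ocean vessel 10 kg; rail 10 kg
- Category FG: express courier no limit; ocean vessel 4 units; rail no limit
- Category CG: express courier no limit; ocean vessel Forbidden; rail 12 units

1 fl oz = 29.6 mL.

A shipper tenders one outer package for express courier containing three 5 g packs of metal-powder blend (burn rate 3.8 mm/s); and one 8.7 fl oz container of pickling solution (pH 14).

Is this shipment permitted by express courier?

No

With burn rate 3.8 mm/s (> 2 mm/s), the metal-powder blend falls in Category FS.
pH 14 meets the Category CR criterion (Corrosive), so the pickling solution is Category CR.
Category CR quantity: one 8.7 fl oz container = 257.52 mL.
257.52 mL exceeds the express courier limit of 250 mL for Category CR.
Category FS quantity: three 5 g packs = 15 g.
15 g ≤ 20 g (express courier limit, Category FS) — within limit.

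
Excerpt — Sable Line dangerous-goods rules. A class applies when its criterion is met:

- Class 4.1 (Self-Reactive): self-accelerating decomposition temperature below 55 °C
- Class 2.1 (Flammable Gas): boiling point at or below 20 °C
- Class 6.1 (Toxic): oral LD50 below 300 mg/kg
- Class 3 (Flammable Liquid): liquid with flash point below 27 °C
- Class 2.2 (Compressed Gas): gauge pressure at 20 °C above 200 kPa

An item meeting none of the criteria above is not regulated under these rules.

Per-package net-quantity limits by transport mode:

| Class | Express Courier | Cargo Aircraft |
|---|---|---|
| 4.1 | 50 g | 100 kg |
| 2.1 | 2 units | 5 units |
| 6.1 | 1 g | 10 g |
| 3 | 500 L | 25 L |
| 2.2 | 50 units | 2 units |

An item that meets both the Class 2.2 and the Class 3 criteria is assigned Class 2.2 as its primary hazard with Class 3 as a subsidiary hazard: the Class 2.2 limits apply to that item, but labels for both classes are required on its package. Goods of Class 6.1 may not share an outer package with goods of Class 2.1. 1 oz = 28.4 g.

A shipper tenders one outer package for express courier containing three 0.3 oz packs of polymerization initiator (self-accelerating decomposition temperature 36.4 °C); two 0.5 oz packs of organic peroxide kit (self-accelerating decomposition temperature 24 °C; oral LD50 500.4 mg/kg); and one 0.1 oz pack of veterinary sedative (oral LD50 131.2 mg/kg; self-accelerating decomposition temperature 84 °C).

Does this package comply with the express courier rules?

Self-accelerating decomposition temperature 36.4 °C meets the Class 4.1 criterion (Self-Reactive), so the polymerization initiator is Class 4.1.
With self-accelerating decomposition temperature 24 °C (< 55 °C), the organic peroxide kit falls in Class 4.1.
The veterinary sedative has oral LD50 131.2 mg/kg, which is < 300 mg/kg, so it is Class 6.1 (Toxic).
Total Class 4.1: (three 0.3 oz packs = 25.56 g) + (two 0.5 oz packs = 28.4 g) = 53.96 g.
53.96 g > 50 g (express courier limit, Class 4.1) — over the limit.
Class 6.1 quantity: one 0.1 oz pack = 2.84 g.
2.84 g exceeds the express courier limit of 1 g for Class 6.1.
The segregation rule (Class 6.1 with Class 2.1) does not apply to Class 4.1 with Class 6.1.

No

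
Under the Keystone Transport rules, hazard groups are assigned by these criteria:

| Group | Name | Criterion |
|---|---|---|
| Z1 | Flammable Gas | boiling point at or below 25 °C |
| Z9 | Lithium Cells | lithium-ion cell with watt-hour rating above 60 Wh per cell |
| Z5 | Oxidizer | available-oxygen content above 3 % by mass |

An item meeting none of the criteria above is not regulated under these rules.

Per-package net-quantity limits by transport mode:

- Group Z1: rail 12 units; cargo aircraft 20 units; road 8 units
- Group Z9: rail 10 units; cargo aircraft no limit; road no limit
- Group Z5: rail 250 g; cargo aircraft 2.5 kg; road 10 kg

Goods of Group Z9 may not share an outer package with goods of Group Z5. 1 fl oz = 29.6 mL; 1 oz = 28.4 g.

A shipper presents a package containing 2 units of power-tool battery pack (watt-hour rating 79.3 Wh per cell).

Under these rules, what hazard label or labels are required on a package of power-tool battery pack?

Power-tool battery pack: watt-hour rating 79.3 Wh per cell > 60 Wh per cell → Group Z9 (Lithium Cells).
Only the Group Z9 label is required.

Group Z9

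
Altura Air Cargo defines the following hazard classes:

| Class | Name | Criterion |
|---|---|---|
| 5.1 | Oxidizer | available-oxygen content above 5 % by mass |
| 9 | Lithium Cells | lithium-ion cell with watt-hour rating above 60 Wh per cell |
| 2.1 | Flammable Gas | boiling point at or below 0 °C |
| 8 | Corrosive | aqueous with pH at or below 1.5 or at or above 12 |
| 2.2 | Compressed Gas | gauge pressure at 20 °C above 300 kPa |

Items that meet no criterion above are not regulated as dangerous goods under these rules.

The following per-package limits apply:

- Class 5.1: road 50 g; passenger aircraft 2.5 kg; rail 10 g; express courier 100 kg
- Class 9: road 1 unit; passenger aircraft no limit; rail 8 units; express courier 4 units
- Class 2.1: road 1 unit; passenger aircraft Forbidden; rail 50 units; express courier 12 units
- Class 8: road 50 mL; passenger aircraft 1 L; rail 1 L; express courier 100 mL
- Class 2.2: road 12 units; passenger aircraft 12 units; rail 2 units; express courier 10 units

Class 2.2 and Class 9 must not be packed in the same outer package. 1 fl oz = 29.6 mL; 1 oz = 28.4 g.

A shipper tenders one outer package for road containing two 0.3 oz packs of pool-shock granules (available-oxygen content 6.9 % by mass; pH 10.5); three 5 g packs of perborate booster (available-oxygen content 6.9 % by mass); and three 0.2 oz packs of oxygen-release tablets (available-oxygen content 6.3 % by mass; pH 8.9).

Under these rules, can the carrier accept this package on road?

Available-oxygen content 6.9 % by mass meets the Class 5.1 criterion (Oxidizer), so the pool-shock granules are Class 5.1.
Perborate booster: available-oxygen content 6.9 % by mass > 5 % by mass → Class 5.1 (Oxidizer).
The oxygen-release tablets have available-oxygen content 6.3 % by mass, which is > 5 % by mass, so they are Class 5.1 (Oxidizer).
Class 5.1 net quantity: (two 0.3 oz packs = 17.04 g) + (three 5 g packs = 15 g) + (three 0.2 oz packs = 17.04 g) = 49.08 g.
That is within the Class 5.1 road limit of 50 g.

Yes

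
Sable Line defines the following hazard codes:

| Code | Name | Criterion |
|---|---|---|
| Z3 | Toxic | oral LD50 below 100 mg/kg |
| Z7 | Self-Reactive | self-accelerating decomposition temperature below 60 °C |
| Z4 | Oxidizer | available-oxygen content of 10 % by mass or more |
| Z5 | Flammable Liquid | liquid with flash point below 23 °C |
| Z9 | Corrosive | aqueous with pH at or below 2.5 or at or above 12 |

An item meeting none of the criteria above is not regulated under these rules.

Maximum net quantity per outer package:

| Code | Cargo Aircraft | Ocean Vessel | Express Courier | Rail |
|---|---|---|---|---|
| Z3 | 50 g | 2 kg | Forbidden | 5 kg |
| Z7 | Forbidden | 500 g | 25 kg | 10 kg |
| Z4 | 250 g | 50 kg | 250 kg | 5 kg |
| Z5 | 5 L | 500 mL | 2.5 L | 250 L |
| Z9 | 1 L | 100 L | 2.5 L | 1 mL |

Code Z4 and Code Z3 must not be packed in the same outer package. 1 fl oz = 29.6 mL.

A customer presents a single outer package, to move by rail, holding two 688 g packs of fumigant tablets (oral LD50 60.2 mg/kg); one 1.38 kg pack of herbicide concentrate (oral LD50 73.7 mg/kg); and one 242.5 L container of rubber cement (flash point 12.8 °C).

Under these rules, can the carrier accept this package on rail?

Yes

The fumigant tablets have oral LD50 60.2 mg/kg, which is < 100 mg/kg, so they are Code Z3 (Toxic).
Oral LD50 73.7 mg/kg meets the Code Z3 criterion (Toxic), so the herbicide concentrate is Code Z3.
Rubber cement: flash point 12.8 °C < 23 °C → Code Z5 (Flammable Liquid).
Total Code Z3: (two 688 g packs = 1.376 kg) + 1.38 kg = 2.756 kg.
That is within the Code Z3 rail limit of 5 kg.
Code Z5 quantity: 242.5 L.
242.5 L is within the rail limit of 250 L for Code Z5.
The segregation rule (Code Z4 with Code Z3) does not apply to Code Z3 with Code Z5.
Every hazard code is within its rail limit and no segregation rule is violated.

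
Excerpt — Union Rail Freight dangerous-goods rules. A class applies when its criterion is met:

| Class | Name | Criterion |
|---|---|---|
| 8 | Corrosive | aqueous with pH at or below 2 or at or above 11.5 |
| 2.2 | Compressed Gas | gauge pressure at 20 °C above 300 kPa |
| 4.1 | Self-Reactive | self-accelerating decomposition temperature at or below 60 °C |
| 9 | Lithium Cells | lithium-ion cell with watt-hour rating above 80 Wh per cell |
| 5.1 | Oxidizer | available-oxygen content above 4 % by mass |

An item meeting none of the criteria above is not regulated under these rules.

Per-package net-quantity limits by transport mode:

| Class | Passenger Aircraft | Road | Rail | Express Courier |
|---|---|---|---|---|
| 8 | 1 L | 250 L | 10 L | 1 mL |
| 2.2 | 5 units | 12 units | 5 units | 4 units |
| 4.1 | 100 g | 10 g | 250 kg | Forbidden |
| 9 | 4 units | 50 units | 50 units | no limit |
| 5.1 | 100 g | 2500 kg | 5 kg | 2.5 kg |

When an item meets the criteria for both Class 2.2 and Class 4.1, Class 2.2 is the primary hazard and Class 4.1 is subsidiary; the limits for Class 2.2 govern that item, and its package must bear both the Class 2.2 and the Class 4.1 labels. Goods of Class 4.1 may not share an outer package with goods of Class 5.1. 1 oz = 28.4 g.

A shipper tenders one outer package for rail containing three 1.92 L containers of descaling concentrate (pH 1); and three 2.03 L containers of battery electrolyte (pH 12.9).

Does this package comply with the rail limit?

No

pH 1 meets the Class 8 criterion (Corrosive), so the descaling concentrate is Class 8.
The battery electrolyte has pH 12.9, which is ≥ 11.5, so it is Class 8 (Corrosive).
Total Class 8: (three 1.92 L containers = 5.76 L) + (three 2.03 L containers = 6.09 L) = 11.85 L.
11.85 L exceeds the rail limit of 10 L for Class 8.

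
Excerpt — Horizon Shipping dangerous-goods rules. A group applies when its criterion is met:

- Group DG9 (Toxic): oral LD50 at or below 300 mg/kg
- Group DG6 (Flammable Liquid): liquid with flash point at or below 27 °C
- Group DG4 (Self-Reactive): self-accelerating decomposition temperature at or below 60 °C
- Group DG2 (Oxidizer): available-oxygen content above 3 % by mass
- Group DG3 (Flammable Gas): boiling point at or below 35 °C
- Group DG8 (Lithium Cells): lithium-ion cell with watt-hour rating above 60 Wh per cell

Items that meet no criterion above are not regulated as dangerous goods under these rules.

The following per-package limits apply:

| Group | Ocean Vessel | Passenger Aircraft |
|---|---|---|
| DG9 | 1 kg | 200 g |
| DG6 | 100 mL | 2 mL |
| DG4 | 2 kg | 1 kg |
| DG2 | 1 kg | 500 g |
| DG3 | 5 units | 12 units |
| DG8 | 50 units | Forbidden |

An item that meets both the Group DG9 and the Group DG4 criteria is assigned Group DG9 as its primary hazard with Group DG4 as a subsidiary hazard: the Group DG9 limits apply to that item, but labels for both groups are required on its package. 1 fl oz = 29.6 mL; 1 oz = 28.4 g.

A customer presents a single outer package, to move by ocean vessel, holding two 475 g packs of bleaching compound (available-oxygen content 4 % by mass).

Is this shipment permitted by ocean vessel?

Yes

Available-oxygen content 4 % by mass meets the Group DG2 criterion (Oxidizer), so the bleaching compound is Group DG2.
Group DG2 quantity: two 475 g packs = 950 g.
That is within the Group DG2 ocean vessel limit of 1 kg.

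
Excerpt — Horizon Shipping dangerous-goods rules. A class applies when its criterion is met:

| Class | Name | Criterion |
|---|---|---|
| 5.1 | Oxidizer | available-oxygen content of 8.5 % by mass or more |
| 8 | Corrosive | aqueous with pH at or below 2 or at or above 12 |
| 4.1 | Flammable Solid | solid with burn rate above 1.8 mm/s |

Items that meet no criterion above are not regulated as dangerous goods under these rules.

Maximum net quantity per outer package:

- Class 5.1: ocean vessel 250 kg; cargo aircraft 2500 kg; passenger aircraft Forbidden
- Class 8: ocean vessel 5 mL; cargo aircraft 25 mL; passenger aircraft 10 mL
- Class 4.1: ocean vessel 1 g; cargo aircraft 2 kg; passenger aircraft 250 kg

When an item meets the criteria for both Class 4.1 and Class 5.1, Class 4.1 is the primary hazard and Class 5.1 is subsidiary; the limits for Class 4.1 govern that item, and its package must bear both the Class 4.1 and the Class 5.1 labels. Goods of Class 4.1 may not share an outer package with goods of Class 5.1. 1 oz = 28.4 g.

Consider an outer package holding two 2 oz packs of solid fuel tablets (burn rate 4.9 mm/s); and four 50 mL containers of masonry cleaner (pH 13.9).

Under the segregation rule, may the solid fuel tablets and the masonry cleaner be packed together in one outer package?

Yes

Solid fuel tablets: burn rate 4.9 mm/s > 1.8 mm/s → Class 4.1 (Flammable Solid).
Masonry cleaner: pH 13.9 ≥ 12 → Class 8 (Corrosive).
No segregation rule bars Class 4.1 with Class 8.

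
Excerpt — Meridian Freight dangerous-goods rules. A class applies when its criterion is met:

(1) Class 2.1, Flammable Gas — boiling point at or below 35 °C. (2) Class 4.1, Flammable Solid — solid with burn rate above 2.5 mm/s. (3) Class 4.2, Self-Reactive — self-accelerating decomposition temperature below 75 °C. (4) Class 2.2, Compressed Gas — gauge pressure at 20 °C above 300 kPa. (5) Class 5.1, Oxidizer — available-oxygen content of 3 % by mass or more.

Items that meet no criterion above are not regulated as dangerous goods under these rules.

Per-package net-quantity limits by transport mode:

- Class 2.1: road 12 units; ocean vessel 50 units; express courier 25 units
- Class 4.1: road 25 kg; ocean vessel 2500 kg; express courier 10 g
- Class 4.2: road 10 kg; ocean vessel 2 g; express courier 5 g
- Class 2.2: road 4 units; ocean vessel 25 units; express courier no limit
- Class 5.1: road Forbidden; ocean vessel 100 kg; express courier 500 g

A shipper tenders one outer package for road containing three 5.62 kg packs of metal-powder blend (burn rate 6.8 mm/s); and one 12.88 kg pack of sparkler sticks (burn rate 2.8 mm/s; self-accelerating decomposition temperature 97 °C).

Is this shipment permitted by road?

No

With burn rate 6.8 mm/s (> 2.5 mm/s), the metal-powder blend falls in Class 4.1.
With burn rate 2.8 mm/s (> 2.5 mm/s), the sparkler sticks fall in Class 4.1.
Total Class 4.1: (three 5.62 kg packs = 16.86 kg) + 12.88 kg = 29.74 kg.
That exceeds the Class 4.1 road limit of 25 kg.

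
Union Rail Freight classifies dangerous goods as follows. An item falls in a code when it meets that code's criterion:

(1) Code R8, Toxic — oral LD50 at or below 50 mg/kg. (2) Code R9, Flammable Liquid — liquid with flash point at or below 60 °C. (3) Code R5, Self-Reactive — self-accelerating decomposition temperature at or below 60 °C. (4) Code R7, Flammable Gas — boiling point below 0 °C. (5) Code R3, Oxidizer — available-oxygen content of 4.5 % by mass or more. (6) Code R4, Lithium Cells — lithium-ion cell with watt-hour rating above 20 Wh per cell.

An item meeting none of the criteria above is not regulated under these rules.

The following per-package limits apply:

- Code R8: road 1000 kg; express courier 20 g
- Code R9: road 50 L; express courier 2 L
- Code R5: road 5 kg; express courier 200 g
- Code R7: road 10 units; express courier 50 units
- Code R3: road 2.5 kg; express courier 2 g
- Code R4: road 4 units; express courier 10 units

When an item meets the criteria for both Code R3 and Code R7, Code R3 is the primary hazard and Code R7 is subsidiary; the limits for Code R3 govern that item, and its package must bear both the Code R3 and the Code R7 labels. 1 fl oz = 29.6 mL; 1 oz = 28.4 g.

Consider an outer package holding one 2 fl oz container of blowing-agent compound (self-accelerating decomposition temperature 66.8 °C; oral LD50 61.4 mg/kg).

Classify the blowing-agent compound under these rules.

oral LD50 61.4 mg/kg is not below 50 mg/kg, so Code R8 does not apply.
self-accelerating decomposition temperature 66.8 °C is not below 60 °C, so Code R5 does not apply.
No criterion is met, so the item is not regulated.

Not regulated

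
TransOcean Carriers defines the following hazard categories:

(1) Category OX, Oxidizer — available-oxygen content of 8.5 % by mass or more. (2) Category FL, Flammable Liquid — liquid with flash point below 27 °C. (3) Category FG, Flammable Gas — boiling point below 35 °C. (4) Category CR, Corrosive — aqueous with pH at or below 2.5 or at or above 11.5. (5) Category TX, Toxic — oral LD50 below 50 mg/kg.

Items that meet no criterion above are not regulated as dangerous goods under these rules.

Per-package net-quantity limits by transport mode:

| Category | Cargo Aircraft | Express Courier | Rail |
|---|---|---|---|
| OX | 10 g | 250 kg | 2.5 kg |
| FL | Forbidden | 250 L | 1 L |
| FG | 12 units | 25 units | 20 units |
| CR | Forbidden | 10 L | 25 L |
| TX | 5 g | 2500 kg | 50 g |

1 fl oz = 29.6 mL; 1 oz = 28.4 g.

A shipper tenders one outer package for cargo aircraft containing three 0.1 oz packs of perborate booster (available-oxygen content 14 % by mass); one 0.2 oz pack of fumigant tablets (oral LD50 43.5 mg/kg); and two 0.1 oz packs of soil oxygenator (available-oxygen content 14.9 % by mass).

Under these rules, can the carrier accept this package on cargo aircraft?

No

The perborate booster has available-oxygen content 14 % by mass, which is ≥ 8.5 % by mass, so it is Category OX (Oxidizer).
The fumigant tablets have oral LD50 43.5 mg/kg, which is < 50 mg/kg, so they are Category TX (Toxic).
Soil oxygenator: available-oxygen content 14.9 % by mass ≥ 8.5 % by mass → Category OX (Oxidizer).
Total Category OX: (three 0.1 oz packs = 8.52 g) + (two 0.1 oz packs = 5.68 g) = 14.2 g.
14.2 g exceeds the cargo aircraft limit of 10 g for Category OX.
Category TX quantity: one 0.2 oz pack = 5.68 g.
That exceeds the Category TX cargo aircraft limit of 5 g.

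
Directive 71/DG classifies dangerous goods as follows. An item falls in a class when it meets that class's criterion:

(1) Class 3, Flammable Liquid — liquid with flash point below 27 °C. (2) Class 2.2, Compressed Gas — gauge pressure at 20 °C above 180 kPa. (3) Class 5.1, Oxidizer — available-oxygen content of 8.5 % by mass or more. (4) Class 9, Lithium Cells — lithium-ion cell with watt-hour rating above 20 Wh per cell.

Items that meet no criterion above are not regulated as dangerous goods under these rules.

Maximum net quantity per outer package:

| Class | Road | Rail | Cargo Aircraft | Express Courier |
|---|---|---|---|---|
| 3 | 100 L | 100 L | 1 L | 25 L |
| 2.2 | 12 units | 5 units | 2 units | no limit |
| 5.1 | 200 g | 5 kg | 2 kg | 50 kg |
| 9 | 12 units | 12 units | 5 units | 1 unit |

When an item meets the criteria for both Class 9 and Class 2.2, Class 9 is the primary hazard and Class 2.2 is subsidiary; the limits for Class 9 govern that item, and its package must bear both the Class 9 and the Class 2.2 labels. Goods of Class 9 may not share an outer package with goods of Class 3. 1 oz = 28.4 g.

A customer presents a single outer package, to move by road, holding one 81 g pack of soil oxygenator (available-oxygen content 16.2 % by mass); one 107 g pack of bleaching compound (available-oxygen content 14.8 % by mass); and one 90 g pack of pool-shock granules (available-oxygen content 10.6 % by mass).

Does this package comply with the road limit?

No

Soil oxygenator: available-oxygen content 16.2 % by mass ≥ 8.5 % by mass → Class 5.1 (Oxidizer).
The bleaching compound has available-oxygen content 14.8 % by mass, which is ≥ 8.5 % by mass, so it is Class 5.1 (Oxidizer).
Pool-shock granules: available-oxygen content 10.6 % by mass ≥ 8.5 % by mass → Class 5.1 (Oxidizer).
Class 5.1 net quantity: 81 g + 107 g + 90 g = 278 g.
That exceeds the Class 5.1 road limit of 200 g.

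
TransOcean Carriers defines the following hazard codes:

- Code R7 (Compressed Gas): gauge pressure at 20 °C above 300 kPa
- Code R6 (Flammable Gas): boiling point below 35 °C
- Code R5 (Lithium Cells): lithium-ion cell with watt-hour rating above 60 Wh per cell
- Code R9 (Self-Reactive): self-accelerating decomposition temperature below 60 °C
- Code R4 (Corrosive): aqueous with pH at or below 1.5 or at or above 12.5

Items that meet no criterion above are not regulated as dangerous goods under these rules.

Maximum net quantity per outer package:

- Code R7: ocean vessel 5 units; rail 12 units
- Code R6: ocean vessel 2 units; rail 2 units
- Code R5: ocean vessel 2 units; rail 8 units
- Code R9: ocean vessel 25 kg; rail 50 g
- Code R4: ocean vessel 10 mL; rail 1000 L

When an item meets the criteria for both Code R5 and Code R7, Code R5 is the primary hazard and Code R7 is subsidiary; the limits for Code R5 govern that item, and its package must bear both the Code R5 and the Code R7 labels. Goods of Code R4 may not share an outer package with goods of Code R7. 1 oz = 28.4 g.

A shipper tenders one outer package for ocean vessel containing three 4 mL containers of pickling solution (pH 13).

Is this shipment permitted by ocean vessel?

No

With pH 13 (≥ 12.5), the pickling solution falls in Code R4.
Code R4 quantity: three 4 mL containers = 12 mL.
12 mL exceeds the ocean vessel limit of 10 mL for Code R4.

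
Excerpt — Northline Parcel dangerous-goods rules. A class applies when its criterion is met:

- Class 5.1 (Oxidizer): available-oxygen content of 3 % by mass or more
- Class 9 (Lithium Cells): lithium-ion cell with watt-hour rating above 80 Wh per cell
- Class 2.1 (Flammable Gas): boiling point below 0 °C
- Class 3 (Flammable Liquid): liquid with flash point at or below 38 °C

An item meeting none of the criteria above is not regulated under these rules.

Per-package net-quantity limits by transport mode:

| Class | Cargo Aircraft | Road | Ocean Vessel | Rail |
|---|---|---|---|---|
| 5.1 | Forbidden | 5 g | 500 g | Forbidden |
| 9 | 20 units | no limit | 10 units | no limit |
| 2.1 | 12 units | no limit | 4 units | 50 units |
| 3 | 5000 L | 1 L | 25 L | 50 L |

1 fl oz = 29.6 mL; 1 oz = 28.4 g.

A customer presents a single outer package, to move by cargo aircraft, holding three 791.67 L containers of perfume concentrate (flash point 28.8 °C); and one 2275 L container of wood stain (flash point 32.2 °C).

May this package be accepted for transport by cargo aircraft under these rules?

Perfume concentrate: flash point 28.8 °C ≤ 38 °C → Class 3 (Flammable Liquid).
Wood stain: flash point 32.2 °C ≤ 38 °C → Class 3 (Flammable Liquid).
Total Class 3: (three 791.67 L containers = 2375.01 L) + 2275 L = 4650.01 L.
That is within the Class 3 cargo aircraft limit of 5000 L.

Yes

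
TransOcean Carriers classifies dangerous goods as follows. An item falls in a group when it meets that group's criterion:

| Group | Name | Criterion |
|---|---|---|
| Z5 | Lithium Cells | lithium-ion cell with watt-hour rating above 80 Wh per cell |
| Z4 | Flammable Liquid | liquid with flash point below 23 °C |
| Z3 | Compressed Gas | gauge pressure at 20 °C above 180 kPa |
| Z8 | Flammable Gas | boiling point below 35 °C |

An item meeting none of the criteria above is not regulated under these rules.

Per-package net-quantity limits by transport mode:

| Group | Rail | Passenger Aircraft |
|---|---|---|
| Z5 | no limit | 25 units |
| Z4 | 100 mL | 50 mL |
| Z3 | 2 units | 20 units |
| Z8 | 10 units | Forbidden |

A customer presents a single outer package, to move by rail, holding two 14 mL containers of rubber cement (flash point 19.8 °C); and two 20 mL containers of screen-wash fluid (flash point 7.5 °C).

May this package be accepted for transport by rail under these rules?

With flash point 19.8 °C (< 23 °C), the rubber cement falls in Group Z4.
Flash point 7.5 °C meets the Group Z4 criterion (Flammable Liquid), so the screen-wash fluid is Group Z4.
Total Group Z4: (two 14 mL containers = 28 mL) + (two 20 mL containers = 40 mL) = 68 mL.
68 mL is within the rail limit of 100 mL for Group Z4.

Yes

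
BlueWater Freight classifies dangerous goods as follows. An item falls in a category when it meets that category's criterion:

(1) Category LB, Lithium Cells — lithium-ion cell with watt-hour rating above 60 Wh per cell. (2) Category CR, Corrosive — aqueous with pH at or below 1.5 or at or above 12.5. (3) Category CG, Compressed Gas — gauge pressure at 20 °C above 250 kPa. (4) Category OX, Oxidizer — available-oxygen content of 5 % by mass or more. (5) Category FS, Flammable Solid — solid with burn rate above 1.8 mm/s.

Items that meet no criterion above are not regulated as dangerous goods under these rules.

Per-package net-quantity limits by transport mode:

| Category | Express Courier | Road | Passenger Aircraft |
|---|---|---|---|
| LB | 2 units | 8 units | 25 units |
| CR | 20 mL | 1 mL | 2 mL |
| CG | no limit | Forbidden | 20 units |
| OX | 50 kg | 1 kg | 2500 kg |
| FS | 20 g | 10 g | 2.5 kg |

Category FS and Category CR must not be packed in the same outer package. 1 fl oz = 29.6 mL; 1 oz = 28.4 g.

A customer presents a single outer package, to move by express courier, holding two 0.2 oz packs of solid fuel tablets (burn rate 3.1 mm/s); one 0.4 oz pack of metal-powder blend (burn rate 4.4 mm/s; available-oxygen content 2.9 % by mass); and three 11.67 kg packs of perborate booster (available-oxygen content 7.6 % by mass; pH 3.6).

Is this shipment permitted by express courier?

No

Solid fuel tablets: burn rate 3.1 mm/s > 1.8 mm/s → Category FS (Flammable Solid).
Burn rate 4.4 mm/s meets the Category FS criterion (Flammable Solid), so the metal-powder blend is Category FS.
The perborate booster has available-oxygen content 7.6 % by mass, which is ≥ 5 % by mass, so it is Category OX (Oxidizer).
Category FS net quantity: (two 0.2 oz packs = 11.36 g) + (one 0.4 oz pack = 11.36 g) = 22.72 g.
That exceeds the Category FS express courier limit of 20 g.
Category OX quantity: three 11.67 kg packs = 35.01 kg.
That is within the Category OX express courier limit of 50 kg.
The segregation rule (Category FS with Category CR) does not apply to Category FS with Category OX.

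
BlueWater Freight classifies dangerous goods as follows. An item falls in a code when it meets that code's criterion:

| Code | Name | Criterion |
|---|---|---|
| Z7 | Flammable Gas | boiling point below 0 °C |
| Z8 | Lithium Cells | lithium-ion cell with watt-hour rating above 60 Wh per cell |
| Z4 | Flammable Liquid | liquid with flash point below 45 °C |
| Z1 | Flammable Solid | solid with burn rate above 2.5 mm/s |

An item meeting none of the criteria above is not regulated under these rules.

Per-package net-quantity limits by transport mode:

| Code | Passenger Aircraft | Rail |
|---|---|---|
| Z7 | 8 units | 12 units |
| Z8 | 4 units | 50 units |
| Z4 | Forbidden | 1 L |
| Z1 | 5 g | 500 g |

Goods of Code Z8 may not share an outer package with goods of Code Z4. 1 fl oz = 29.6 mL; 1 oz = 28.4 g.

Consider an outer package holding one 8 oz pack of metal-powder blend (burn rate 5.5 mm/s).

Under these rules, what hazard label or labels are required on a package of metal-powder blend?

Code Z1

With burn rate 5.5 mm/s (> 2.5 mm/s), the metal-powder blend falls in Code Z1.
Only the Code Z1 label is required.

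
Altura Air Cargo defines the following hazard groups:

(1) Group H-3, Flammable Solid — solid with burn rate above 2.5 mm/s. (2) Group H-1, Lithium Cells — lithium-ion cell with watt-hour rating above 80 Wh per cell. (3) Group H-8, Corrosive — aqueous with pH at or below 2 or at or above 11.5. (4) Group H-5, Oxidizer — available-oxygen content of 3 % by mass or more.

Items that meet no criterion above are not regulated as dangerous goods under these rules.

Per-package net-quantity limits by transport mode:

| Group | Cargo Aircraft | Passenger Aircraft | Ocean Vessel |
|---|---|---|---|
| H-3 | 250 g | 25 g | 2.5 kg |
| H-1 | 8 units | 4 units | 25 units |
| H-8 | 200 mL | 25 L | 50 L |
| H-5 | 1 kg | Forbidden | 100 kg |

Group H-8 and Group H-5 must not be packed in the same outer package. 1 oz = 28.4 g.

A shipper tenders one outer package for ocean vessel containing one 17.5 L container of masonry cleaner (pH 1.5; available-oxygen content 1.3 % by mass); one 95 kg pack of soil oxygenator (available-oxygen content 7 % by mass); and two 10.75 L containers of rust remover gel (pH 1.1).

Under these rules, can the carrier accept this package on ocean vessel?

Masonry cleaner: pH 1.5 ≤ 2 → Group H-8 (Corrosive).
Available-oxygen content 7 % by mass meets the Group H-5 criterion (Oxidizer), so the soil oxygenator is Group H-5.
pH 1.1 meets the Group H-8 criterion (Corrosive), so the rust remover gel is Group H-8.
Total Group H-8: 17.5 L + (two 10.75 L containers = 21.5 L) = 39 L.
That is within the Group H-8 ocean vessel limit of 50 L.
Group H-5 quantity: 95 kg.
95 kg is within the ocean vessel limit of 100 kg for Group H-5.
Group H-8 and Group H-5 may not share an outer package.

No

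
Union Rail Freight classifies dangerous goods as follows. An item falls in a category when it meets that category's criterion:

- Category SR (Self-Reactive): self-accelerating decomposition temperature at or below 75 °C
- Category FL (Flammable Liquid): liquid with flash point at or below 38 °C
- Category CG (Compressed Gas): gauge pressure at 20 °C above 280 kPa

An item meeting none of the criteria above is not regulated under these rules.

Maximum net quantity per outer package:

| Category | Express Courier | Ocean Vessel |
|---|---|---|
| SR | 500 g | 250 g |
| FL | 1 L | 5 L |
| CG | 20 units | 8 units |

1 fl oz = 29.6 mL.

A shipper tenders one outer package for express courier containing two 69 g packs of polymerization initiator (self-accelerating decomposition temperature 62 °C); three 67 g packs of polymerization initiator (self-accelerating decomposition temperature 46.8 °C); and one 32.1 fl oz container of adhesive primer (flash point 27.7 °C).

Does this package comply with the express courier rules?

With self-accelerating decomposition temperature 62 °C (≤ 75 °C), the polymerization initiator falls in Category SR.
Self-accelerating decomposition temperature 46.8 °C meets the Category SR criterion (Self-Reactive), so the polymerization initiator is Category SR.
Adhesive primer: flash point 27.7 °C ≤ 38 °C → Category FL (Flammable Liquid).
Total Category SR: (two 69 g packs = 138 g) + (three 67 g packs = 201 g) = 339 g.
339 g is within the express courier limit of 500 g for Category SR.
Category FL quantity: one 32.1 fl oz container = 950.16 mL.
That is within the Category FL express courier limit of 1 L.
Every hazard category is within its express courier limit and no segregation rule is violated.

Yes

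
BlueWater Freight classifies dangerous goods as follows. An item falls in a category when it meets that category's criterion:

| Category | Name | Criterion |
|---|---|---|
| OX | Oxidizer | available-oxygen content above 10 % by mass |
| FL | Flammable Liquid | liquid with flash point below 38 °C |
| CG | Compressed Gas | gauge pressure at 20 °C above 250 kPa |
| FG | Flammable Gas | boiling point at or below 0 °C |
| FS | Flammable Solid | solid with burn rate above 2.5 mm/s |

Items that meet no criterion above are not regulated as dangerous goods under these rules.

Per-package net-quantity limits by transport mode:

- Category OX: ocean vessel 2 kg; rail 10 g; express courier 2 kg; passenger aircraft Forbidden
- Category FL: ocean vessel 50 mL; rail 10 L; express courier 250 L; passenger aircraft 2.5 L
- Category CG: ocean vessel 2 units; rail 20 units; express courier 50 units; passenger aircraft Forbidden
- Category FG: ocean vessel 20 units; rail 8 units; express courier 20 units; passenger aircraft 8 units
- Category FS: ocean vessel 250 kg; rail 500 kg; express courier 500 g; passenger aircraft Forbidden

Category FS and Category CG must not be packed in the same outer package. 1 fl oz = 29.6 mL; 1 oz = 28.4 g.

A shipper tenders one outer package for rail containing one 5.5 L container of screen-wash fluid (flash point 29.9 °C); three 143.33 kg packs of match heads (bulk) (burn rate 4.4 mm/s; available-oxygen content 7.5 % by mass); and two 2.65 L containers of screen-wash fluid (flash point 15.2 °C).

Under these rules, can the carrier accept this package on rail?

No

Flash point 29.9 °C meets the Category FL criterion (Flammable Liquid), so the screen-wash fluid is Category FL.
The match heads (bulk) have burn rate 4.4 mm/s, which is > 2.5 mm/s, so they are Category FS (Flammable Solid).
Flash point 15.2 °C meets the Category FL criterion (Flammable Liquid), so the screen-wash fluid is Category FL.
Category FL net quantity: 5.5 L + (two 2.65 L containers = 5.3 L) = 10.8 L.
10.8 L > 10 L (rail limit, Category FL) — over the limit.
Category FS quantity: three 143.33 kg packs = 429.99 kg.
429.99 kg is within the rail limit of 500 kg for Category FS.
The segregation rule (Category FS with Category CG) does not apply to Category FL with Category FS.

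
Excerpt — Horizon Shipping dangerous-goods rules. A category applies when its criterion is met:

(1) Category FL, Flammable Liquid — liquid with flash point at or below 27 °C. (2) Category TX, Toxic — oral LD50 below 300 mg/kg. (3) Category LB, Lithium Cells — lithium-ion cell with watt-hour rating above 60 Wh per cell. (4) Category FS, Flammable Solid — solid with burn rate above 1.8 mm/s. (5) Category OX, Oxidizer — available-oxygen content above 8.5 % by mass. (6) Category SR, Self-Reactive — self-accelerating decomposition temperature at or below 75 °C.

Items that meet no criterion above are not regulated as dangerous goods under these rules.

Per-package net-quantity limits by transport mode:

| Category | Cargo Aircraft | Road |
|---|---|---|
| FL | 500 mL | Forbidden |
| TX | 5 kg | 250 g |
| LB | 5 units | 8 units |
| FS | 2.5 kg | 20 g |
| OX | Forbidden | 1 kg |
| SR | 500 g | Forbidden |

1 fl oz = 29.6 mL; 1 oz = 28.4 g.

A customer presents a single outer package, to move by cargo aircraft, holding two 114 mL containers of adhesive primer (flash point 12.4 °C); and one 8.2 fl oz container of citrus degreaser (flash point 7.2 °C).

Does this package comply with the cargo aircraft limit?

With flash point 12.4 °C (≤ 27 °C), the adhesive primer falls in Category FL.
Citrus degreaser: flash point 7.2 °C ≤ 27 °C → Category FL (Flammable Liquid).
Category FL net quantity: (two 114 mL containers = 228 mL) + (one 8.2 fl oz container = 242.72 mL) = 470.72 mL.
470.72 mL is within the cargo aircraft limit of 500 mL for Category FL.

Yes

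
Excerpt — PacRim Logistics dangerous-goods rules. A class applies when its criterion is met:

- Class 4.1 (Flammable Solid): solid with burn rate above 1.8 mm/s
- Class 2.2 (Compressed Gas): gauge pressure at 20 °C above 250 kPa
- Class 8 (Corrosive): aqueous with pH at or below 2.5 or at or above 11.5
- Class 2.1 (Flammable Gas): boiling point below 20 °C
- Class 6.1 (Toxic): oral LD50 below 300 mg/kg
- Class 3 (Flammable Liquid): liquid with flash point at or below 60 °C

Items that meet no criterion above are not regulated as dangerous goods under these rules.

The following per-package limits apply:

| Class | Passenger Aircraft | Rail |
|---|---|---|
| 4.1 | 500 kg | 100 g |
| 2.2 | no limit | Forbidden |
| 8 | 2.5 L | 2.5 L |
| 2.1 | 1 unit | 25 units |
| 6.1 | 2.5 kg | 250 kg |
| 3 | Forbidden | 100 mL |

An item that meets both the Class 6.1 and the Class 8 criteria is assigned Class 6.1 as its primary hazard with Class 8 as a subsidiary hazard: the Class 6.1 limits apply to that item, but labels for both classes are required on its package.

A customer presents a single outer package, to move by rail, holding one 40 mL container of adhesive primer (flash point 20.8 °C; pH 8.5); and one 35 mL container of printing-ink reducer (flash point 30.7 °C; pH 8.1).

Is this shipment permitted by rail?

The adhesive primer has flash point 20.8 °C, which is ≤ 60 °C, so it is Class 3 (Flammable Liquid).
The printing-ink reducer has flash point 30.7 °C, which is ≤ 60 °C, so it is Class 3 (Flammable Liquid).
Class 3 net quantity: 40 mL + 35 mL = 75 mL.
75 mL ≤ 100 mL (rail limit, Class 3) — within limit.

Yes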